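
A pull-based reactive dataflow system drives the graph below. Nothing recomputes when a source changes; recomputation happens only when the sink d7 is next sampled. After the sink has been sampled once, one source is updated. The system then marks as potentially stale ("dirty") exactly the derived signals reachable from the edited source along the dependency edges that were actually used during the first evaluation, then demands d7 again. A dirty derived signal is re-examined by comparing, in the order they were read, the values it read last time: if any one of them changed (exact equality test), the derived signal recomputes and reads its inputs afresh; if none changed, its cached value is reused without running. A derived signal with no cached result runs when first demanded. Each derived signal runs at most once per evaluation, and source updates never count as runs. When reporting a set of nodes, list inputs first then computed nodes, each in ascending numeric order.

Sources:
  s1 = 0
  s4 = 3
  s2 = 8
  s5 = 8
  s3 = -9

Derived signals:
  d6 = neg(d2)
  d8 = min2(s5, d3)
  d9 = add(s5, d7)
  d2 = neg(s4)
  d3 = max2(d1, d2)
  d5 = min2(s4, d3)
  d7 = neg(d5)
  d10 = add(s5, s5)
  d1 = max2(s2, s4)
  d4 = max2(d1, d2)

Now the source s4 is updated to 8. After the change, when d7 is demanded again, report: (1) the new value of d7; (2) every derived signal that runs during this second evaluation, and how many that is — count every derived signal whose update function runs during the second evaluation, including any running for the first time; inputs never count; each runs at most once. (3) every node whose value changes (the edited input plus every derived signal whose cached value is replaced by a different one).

New value of d7: -8.
Derived signals that run: d1, d2, d3, d5, d7 — 5 in total.
Values that change: s4, d2, d5, d7.

First evaluation (everything demanded from the output):
  d1 = max2(8, 3) = 8
  d2 = neg(3) = -3
  d3 = max2(8, -3) = 8
  d5 = min2(3, 8) = 3
  d7 = neg(3) = -3

Propagation after the edit:
  d1: runs — s4 3->8; result 8 (same value as before).
  d2: runs — s4 3->8; result -8.
  d3: runs — d2 -3->-8; result 8 (same value as before).
  d5: runs — s4 3->8; result 8.
  d7: runs — d5 3->8; result -8.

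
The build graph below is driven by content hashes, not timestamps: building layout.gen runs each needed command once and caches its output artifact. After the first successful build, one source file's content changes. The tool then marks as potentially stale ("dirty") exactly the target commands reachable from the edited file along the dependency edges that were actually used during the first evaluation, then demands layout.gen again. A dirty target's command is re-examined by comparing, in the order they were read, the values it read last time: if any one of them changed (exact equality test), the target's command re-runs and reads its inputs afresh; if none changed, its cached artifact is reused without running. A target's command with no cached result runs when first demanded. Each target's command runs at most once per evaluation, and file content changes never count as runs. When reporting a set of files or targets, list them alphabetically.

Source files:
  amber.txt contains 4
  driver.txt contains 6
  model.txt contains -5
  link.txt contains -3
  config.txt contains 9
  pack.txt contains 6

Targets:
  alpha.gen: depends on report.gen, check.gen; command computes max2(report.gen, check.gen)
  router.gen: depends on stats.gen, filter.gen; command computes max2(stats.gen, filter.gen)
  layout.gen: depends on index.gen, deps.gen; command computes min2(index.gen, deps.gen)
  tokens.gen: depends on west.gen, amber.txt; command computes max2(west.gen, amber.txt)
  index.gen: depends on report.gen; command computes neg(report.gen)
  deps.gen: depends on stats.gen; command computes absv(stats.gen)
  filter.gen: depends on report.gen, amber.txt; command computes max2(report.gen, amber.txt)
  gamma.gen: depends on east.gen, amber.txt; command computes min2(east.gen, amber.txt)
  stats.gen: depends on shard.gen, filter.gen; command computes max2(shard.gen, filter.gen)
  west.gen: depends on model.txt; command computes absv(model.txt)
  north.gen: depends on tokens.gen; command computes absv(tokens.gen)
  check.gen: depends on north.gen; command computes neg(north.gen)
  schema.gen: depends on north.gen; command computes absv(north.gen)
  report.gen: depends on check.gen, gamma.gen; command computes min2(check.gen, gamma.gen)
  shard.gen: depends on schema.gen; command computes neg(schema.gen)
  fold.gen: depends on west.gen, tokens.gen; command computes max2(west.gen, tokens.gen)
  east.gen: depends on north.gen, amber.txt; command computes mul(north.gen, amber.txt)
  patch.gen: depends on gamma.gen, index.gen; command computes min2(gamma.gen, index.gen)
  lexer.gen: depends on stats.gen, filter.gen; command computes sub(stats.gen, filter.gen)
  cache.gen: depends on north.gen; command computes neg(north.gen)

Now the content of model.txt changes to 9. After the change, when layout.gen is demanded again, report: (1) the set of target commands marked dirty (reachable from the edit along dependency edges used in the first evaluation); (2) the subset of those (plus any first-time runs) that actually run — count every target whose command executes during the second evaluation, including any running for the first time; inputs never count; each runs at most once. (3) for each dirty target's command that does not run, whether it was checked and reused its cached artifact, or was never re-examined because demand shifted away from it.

Initial pass — values computed on the first demand:
  west.gen = absv(-5) = 5
  tokens.gen = max2(5, 4) = 5
  north.gen = absv(5) = 5
  check.gen = neg(5) = -5
  east.gen = mul(5, 4) = 20
  gamma.gen = min2(20, 4) = 4
  report.gen = min2(-5, 4) = -5
  filter.gen = max2(-5, 4) = 4
  index.gen = neg(-5) = 5
  schema.gen = absv(5) = 5
  shard.gen = neg(5) = -5
  stats.gen = max2(-5, 4) = 4
  deps.gen = absv(4) = 4
  layout.gen = min2(5, 4) = 4

Second demand — change propagation:
  west.gen: re-runs because model.txt -5->9; new result 9.
  tokens.gen: re-runs because west.gen 5->9; new result 9.
  north.gen: re-runs because tokens.gen 5->9; new result 9.
  check.gen: re-runs because north.gen 5->9; new result -9.
  east.gen: re-runs because north.gen 5->9; new result 36.
  gamma.gen: re-runs because east.gen 20->36; new result 4 (unchanged).
  report.gen: re-runs because check.gen -5->-9; new result -9.
  filter.gen: re-runs because report.gen -5->-9; new result 4 (unchanged).
  index.gen: re-runs because report.gen -5->-9; new result 9.
  schema.gen: re-runs because north.gen 5->9; new result 9.
  shard.gen: re-runs because schema.gen 5->9; new result -9.
  stats.gen: re-runs because shard.gen -5->-9; new result 4 (unchanged).
  deps.gen: re-examined; everything it read last time is the same (stats.gen unchanged) — cache 4 kept, no run.
  layout.gen: re-runs because index.gen 5->9; new result 4 (unchanged).

The important point: at deps.gen every value read last time is unchanged, so the dirty flag clears without a run.

Dirty set: check.gen, deps.gen, east.gen, filter.gen, gamma.gen, index.gen, layout.gen, north.gen, report.gen, schema.gen, shard.gen, stats.gen, tokens.gen, west.gen.
Run set: check.gen, east.gen, filter.gen, gamma.gen, index.gen, layout.gen, north.gen, report.gen, schema.gen, shard.gen, stats.gen, tokens.gen, west.gen (13 run).
Re-examined without running (cache reused): deps.gen.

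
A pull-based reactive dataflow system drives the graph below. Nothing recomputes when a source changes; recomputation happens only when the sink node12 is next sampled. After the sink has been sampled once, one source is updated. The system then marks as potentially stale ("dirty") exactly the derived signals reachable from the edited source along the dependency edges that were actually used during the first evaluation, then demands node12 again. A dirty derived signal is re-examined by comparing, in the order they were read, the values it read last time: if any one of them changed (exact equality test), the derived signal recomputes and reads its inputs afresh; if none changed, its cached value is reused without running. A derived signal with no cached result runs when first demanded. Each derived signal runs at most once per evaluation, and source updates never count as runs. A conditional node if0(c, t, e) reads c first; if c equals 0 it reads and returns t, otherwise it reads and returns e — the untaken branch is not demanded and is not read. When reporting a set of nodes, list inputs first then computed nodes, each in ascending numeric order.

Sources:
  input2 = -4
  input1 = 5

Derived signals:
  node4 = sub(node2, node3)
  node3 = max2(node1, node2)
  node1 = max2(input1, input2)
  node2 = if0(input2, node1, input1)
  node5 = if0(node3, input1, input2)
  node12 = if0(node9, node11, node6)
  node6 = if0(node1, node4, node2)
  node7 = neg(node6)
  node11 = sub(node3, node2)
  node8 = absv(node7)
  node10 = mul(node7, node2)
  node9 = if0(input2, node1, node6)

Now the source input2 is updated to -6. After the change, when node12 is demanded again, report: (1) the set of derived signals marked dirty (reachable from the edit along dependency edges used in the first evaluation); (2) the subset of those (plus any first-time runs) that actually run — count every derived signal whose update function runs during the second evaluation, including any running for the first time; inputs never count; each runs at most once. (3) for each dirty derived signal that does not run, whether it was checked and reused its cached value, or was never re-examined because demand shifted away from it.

First evaluation (everything demanded from the output):
  node1 = max2(5, -4) = 5
  node2 = if0(input2=-4 -> else branch input1) = 5
  node6 = if0(node1=5 -> else branch node2) = 5
  node9 = if0(input2=-4 -> else branch node6) = 5
  node12 = if0(node9=5 -> else branch node6) = 5

Propagation after the edit:
  node1: runs — input2 -4->-6; result 5 (same value as before).
  node2: runs — input2 -4->-6; result 5 (same value as before).
  node6: checked — values it read are unchanged (node1 unchanged, node2 unchanged); reused cached 5 without running.
  node9: runs — input2 -4->-6; result 5 (same value as before).
  node12: checked — values it read are unchanged (node9 unchanged, node6 unchanged); reused cached 5 without running.

Key observation: the cutoff stops propagation at node6 — its inputs' values are unchanged, so it reuses its cache.

Marked dirty: node1, node2, node6, node9, node12.
Derived signals that run: node1, node2, node9 — 3 in total.
Checked but reused from cache: node6, node12.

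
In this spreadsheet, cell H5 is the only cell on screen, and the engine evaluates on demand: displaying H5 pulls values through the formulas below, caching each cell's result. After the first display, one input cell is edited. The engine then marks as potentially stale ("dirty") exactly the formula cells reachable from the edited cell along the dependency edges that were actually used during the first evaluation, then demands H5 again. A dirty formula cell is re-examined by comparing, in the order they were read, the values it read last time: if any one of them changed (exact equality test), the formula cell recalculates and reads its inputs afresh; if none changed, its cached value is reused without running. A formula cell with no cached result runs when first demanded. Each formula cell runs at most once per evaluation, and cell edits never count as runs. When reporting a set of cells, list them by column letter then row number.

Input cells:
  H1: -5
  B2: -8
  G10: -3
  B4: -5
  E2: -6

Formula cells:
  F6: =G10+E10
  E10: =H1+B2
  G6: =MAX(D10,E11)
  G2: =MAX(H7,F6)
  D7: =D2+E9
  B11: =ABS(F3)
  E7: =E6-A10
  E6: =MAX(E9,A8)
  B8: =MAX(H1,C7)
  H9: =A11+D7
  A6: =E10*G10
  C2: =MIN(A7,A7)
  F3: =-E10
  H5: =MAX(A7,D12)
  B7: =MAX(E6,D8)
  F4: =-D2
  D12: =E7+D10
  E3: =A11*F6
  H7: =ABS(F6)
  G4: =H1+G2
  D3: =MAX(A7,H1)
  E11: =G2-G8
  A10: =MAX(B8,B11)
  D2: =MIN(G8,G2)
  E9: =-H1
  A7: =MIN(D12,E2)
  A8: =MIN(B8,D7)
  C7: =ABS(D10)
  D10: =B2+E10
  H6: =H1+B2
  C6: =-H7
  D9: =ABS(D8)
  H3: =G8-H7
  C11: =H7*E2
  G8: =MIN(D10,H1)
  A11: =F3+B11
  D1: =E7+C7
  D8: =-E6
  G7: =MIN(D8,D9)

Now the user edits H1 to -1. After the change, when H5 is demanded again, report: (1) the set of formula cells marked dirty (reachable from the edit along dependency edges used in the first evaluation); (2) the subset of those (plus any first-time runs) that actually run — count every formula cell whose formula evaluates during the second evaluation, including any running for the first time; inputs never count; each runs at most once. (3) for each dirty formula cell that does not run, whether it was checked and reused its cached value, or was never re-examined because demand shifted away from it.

Dirty set: A7, A8, A10, B8, B11, C7, D2, D7, D10, D12, E6, E7, E9, E10, F3, F6, G2, G8, H5, H7.
Run set: A7, A8, A10, B8, B11, C7, D2, D7, D10, D12, E6, E7, E9, E10, F3, F6, G2, G8, H5, H7 (20 run).
All dirty formula cells ended up running.

Initial pass — values computed on the first demand:
  E9 = -(-5) = 5
  E10 = -5 + -8 = -13
  D10 = -8 + -13 = -21
  C7 = ABS(-21) = 21
  B8 = MAX(-5, 21) = 21
  F3 = -(-13) = 13
  B11 = ABS(13) = 13
  A10 = MAX(21, 13) = 21
  F6 = -3 + -13 = -16
  G8 = MIN(-21, -5) = -21
  H7 = ABS(-16) = 16
  G2 = MAX(16, -16) = 16
  D2 = MIN(-21, 16) = -21
  D7 = -21 + 5 = -16
  A8 = MIN(21, -16) = -16
  E6 = MAX(5, -16) = 5
  E7 = 5 - 21 = -16
  D12 = -16 + -21 = -37
  A7 = MIN(-37, -6) = -37
  H5 = MAX(-37, -37) = -37

Second demand — change propagation:
  E9: re-runs because H1 -5->-1; new result 1.
  E10: re-runs because H1 -5->-1; new result -9.
  D10: re-runs because E10 -13->-9; new result -17.
  C7: re-runs because D10 -21->-17; new result 17.
  B8: re-runs because H1 -5->-1; C7 21->17; new result 17.
  F3: re-runs because E10 -13->-9; new result 9.
  B11: re-runs because F3 13->9; new result 9.
  A10: re-runs because B8 21->17; B11 13->9; new result 17.
  F6: re-runs because E10 -13->-9; new result -12.
  G8: re-runs because D10 -21->-17; H1 -5->-1; new result -17.
  H7: re-runs because F6 -16->-12; new result 12.
  G2: re-runs because H7 16->12; F6 -16->-12; new result 12.
  D2: re-runs because G8 -21->-17; G2 16->12; new result -17.
  D7: re-runs because D2 -21->-17; E9 5->1; new result -16 (unchanged).
  A8: re-runs because B8 21->17; new result -16 (unchanged).
  E6: re-runs because E9 5->1; new result 1.
  E7: re-runs because E6 5->1; A10 21->17; new result -16 (unchanged).
  D12: re-runs because D10 -21->-17; new result -33.
  A7: re-runs because D12 -37->-33; new result -33.
  H5: re-runs because A7 -37->-33; D12 -37->-33; new result -33.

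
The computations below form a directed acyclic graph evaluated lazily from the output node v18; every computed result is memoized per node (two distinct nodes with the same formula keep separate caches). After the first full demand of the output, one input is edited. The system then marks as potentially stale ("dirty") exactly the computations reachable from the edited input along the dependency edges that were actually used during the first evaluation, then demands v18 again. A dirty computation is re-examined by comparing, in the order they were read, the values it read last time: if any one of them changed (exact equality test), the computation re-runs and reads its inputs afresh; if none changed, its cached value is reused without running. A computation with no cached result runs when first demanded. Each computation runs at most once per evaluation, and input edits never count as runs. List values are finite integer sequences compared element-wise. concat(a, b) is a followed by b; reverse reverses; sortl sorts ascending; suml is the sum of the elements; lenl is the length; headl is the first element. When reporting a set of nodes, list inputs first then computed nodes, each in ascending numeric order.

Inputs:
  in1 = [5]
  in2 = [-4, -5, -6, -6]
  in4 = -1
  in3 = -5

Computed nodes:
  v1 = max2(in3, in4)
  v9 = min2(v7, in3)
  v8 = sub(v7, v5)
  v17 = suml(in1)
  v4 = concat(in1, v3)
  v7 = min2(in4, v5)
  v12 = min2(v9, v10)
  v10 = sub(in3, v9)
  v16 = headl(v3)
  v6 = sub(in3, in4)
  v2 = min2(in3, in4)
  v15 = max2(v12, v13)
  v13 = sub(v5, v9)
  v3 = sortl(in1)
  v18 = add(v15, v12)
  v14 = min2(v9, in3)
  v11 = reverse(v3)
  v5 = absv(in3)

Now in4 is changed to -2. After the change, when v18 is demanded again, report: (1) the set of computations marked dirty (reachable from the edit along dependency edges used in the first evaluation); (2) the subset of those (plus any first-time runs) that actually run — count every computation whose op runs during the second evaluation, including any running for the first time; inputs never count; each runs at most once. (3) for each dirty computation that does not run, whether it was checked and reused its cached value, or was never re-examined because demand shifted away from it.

The edit dirties: v7, v9, v10, v12, v13, v15, v18.
2 computations run: v7, v9.
Cache hits after checking: v10, v12, v13, v15, v18.
Note the absorption at v9: it re-runs yet its value is the same, leaving the output's value untouched.

First demand of the output computes:
  v5 = absv(-5) = 5
  v7 = min2(-1, 5) = -1
  v9 = min2(-1, -5) = -5
  v10 = sub(-5, -5) = 0
  v12 = min2(-5, 0) = -5
  v13 = sub(5, -5) = 10
  v15 = max2(-5, 10) = 10
  v18 = add(10, -5) = 5

After the edit, cleaning proceeds:
  v7: a read changed (in4 -1->-2) — executes, giving -2.
  v9: a read changed (v7 -1->-2) — executes, giving -5 — identical to its old value.
  v10: dirty, but its reads are unchanged (in3 unchanged, v9 unchanged); cached 0 stands.
  v12: dirty, but its reads are unchanged (v9 unchanged, v10 unchanged); cached -5 stands.
  v13: dirty, but its reads are unchanged (v5 unchanged, v9 unchanged); cached 10 stands.
  v15: dirty, but its reads are unchanged (v12 unchanged, v13 unchanged); cached 10 stands.
  v18: dirty, but its reads are unchanged (v15 unchanged, v12 unchanged); cached 5 stands.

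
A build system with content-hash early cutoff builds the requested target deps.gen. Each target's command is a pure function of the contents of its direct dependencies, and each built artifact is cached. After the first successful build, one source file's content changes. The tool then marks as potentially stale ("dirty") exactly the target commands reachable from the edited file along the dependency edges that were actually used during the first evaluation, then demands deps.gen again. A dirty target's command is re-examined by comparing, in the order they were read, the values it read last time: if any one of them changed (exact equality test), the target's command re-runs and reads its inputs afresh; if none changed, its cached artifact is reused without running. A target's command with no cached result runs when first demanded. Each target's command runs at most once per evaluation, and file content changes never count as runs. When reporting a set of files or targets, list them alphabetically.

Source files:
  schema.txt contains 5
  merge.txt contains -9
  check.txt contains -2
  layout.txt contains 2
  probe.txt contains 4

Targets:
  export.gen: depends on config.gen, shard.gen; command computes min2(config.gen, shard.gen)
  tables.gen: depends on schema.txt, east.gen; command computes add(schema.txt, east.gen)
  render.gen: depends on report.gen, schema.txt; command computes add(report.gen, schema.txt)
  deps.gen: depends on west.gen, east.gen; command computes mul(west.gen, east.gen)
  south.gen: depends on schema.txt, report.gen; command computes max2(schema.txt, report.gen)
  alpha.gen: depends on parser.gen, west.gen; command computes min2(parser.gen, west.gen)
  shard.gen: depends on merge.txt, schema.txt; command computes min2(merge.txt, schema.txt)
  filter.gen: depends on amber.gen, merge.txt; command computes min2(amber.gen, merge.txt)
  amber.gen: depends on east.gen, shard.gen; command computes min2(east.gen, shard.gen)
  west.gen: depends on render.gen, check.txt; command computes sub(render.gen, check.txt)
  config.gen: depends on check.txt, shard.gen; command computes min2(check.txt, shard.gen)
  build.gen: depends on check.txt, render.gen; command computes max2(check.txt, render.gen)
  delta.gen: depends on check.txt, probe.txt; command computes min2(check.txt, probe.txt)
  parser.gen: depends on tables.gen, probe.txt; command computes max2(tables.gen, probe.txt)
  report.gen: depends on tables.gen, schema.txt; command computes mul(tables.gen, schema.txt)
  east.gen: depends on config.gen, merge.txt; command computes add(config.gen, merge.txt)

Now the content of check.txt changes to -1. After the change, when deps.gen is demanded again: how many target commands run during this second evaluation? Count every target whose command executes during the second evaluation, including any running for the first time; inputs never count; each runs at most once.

Target commands that run: config.gen, deps.gen, west.gen — 3 in total.
Key observation: the cutoff stops propagation at east.gen — its inputs' values are unchanged, so it reuses its cache.

First evaluation (everything demanded from the output):
  shard.gen = min2(-9, 5) = -9
  config.gen = min2(-2, -9) = -9
  east.gen = add(-9, -9) = -18
  tables.gen = add(5, -18) = -13
  report.gen = mul(-13, 5) = -65
  render.gen = add(-65, 5) = -60
  west.gen = sub(-60, -2) = -58
  deps.gen = mul(-58, -18) = 1044

Propagation after the edit:
  config.gen: runs — check.txt -2->-1; result -9 (same value as before).
  east.gen: checked — values it read are unchanged (config.gen unchanged, merge.txt unchanged); reused cached -18 without running.
  tables.gen: checked — values it read are unchanged (schema.txt unchanged, east.gen unchanged); reused cached -13 without running.
  report.gen: checked — values it read are unchanged (tables.gen unchanged, schema.txt unchanged); reused cached -65 without running.
  render.gen: checked — values it read are unchanged (report.gen unchanged, schema.txt unchanged); reused cached -60 without running.
  west.gen: runs — check.txt -2->-1; result -59.
  deps.gen: runs — west.gen -58->-59; result 1062.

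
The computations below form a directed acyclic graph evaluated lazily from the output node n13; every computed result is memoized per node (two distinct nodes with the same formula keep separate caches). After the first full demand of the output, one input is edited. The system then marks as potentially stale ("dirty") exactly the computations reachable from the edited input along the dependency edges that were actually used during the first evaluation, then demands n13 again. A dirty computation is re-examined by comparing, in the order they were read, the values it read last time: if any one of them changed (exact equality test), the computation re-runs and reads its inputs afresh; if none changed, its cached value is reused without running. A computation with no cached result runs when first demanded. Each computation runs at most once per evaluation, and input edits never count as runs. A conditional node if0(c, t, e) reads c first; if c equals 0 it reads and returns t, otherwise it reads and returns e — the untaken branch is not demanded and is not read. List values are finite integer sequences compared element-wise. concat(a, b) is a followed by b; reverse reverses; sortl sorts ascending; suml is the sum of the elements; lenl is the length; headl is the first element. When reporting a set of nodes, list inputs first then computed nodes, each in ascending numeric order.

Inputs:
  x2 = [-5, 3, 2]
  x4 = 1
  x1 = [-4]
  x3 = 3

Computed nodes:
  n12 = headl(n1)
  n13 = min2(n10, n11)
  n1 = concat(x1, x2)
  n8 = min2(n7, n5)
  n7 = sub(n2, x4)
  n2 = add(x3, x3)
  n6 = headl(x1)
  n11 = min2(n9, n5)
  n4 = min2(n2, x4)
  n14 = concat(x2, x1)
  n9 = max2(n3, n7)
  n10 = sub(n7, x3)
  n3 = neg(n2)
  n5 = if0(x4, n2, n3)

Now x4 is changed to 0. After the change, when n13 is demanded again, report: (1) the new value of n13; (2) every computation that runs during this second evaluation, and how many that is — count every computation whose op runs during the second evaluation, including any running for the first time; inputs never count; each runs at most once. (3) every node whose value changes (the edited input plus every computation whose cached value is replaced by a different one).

Demanding n13 again yields 3.
6 computations run: n5, n7, n9, n10, n11, n13.
The nodes whose values change: x4, n5, n7, n9, n10, n11, n13.

First demand of the output computes:
  n2 = add(3, 3) = 6
  n3 = neg(6) = -6
  n5 = if0(x4=1 -> else branch n3) = -6
  n7 = sub(6, 1) = 5
  n9 = max2(-6, 5) = 5
  n10 = sub(5, 3) = 2
  n11 = min2(5, -6) = -6
  n13 = min2(2, -6) = -6

After the edit, cleaning proceeds:
  n5: a read changed (x4 1->0) — executes, giving 6.
  n7: a read changed (x4 1->0) — executes, giving 6.
  n9: a read changed (n7 5->6) — executes, giving 6.
  n10: a read changed (n7 5->6) — executes, giving 3.
  n11: a read changed (n9 5->6; n5 -6->6) — executes, giving 6.
  n13: a read changed (n10 2->3; n11 -6->6) — executes, giving 3.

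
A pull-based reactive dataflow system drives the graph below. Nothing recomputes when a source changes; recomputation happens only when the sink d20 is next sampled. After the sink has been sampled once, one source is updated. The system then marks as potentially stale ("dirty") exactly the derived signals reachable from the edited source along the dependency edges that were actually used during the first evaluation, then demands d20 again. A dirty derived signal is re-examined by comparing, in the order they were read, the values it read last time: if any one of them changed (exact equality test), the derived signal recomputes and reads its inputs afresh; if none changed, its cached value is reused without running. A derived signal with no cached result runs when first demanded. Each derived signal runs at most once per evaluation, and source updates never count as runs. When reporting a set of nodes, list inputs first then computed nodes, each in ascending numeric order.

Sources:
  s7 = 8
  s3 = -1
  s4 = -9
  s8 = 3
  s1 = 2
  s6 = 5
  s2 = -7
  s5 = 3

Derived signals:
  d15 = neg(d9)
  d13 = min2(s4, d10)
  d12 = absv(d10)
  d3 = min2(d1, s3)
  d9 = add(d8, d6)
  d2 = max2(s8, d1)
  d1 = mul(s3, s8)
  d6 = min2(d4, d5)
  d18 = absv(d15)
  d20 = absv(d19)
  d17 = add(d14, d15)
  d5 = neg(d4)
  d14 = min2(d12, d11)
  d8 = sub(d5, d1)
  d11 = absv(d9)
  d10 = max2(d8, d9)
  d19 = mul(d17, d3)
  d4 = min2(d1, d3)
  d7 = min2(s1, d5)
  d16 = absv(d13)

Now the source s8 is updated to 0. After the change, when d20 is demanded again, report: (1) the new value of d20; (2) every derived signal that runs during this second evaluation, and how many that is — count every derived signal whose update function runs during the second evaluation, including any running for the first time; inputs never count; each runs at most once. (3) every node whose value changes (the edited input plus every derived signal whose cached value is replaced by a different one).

New value of d20: 0.
Derived signals that run: d1, d3, d4, d5, d6, d8, d9, d10, d11, d12, d14, d15, d17, d19 — 14 in total.
Values that change: s8, d1, d3, d4, d5, d6, d8, d9, d10, d11, d12, d14, d15.
Key observation: the cutoff stops propagation at d20 — its inputs' values are unchanged, so it reuses its cache.

First evaluation (everything demanded from the output):
  d1 = mul(-1, 3) = -3
  d3 = min2(-3, -1) = -3
  d4 = min2(-3, -3) = -3
  d5 = neg(-3) = 3
  d6 = min2(-3, 3) = -3
  d8 = sub(3, -3) = 6
  d9 = add(6, -3) = 3
  d10 = max2(6, 3) = 6
  d11 = absv(3) = 3
  d12 = absv(6) = 6
  d14 = min2(6, 3) = 3
  d15 = neg(3) = -3
  d17 = add(3, -3) = 0
  d19 = mul(0, -3) = 0
  d20 = absv(0) = 0

Propagation after the edit:
  d1: runs — s8 3->0; result 0.
  d3: runs — d1 -3->0; result -1.
  d4: runs — d1 -3->0; d3 -3->-1; result -1.
  d5: runs — d4 -3->-1; result 1.
  d6: runs — d4 -3->-1; d5 3->1; result -1.
  d8: runs — d5 3->1; d1 -3->0; result 1.
  d9: runs — d8 6->1; d6 -3->-1; result 0.
  d10: runs — d8 6->1; d9 3->0; result 1.
  d11: runs — d9 3->0; result 0.
  d12: runs — d10 6->1; result 1.
  d14: runs — d12 6->1; d11 3->0; result 0.
  d15: runs — d9 3->0; result 0.
  d17: runs — d14 3->0; d15 -3->0; result 0 (same value as before).
  d19: runs — d3 -3->-1; result 0 (same value as before).
  d20: checked — values it read are unchanged (d19 unchanged); reused cached 0 without running.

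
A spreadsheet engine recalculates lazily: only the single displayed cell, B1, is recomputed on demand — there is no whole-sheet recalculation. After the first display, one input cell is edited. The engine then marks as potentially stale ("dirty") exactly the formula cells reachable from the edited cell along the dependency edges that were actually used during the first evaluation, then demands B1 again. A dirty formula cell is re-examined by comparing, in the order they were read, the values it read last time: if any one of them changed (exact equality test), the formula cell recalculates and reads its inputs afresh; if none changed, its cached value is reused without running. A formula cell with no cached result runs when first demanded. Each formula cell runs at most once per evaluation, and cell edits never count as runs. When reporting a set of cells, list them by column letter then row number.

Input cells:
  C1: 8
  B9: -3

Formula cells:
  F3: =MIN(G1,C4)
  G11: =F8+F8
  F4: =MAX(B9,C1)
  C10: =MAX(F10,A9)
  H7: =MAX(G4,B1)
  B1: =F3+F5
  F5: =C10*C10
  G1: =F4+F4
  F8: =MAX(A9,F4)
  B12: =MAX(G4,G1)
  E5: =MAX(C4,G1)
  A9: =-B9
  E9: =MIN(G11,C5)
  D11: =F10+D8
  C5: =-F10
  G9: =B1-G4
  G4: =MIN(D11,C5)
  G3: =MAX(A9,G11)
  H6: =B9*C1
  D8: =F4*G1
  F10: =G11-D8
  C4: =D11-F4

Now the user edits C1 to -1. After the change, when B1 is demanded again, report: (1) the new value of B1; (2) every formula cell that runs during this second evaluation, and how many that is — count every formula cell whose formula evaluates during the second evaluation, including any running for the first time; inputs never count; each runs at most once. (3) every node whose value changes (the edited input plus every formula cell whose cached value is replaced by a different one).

First evaluation (everything demanded from the output):
  A9 = -(-3) = 3
  F4 = MAX(-3, 8) = 8
  F8 = MAX(3, 8) = 8
  G1 = 8 + 8 = 16
  D8 = 8 * 16 = 128
  G11 = 8 + 8 = 16
  F10 = 16 - 128 = -112
  C10 = MAX(-112, 3) = 3
  D11 = -112 + 128 = 16
  C4 = 16 - 8 = 8
  F3 = MIN(16, 8) = 8
  F5 = 3 * 3 = 9
  B1 = 8 + 9 = 17

Propagation after the edit:
  F4: runs — C1 8->-1; result -1.
  F8: runs — F4 8->-1; result 3.
  G1: runs — F4 8->-1; F4 8->-1; result -2.
  D8: runs — F4 8->-1; G1 16->-2; result 2.
  G11: runs — F8 8->3; F8 8->3; result 6.
  F10: runs — G11 16->6; D8 128->2; result 4.
  C10: runs — F10 -112->4; result 4.
  D11: runs — F10 -112->4; D8 128->2; result 6.
  C4: runs — D11 16->6; F4 8->-1; result 7.
  F3: runs — G1 16->-2; C4 8->7; result -2.
  F5: runs — C10 3->4; C10 3->4; result 16.
  B1: runs — F3 8->-2; F5 9->16; result 14.

New value of B1: 14.
Formula cells that run: B1, C4, C10, D8, D11, F3, F4, F5, F8, F10, G1, G11 — 12 in total.
Values that change: B1, C1, C4, C10, D8, D11, F3, F4, F5, F8, F10, G1, G11.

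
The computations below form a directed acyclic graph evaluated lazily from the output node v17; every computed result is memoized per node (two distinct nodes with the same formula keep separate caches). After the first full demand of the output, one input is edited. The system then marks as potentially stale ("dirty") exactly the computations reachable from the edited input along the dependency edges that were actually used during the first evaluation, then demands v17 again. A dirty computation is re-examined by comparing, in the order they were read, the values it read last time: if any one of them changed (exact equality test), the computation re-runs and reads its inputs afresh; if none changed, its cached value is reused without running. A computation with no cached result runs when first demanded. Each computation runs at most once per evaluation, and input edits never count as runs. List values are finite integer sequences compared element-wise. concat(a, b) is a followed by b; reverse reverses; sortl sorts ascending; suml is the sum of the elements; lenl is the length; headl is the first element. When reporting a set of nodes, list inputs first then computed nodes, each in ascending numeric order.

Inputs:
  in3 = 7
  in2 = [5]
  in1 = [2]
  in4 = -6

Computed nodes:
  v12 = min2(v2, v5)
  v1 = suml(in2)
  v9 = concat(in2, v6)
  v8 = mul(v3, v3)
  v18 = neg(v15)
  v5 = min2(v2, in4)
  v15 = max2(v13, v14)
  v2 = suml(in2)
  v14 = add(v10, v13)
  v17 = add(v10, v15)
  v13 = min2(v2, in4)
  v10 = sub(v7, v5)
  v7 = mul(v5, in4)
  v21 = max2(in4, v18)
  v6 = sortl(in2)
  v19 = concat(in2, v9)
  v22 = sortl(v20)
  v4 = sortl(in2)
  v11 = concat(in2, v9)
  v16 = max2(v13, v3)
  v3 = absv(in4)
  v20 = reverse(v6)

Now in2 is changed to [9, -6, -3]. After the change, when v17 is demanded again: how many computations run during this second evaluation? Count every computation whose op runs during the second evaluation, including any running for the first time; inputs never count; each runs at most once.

3 computations run: v2, v5, v13.
Note where the cutoff bites: v7 is checked, finds nothing changed, and keeps its cache.

First demand of the output computes:
  v2 = suml([5]) = 5
  v5 = min2(5, -6) = -6
  v7 = mul(-6, -6) = 36
  v10 = sub(36, -6) = 42
  v13 = min2(5, -6) = -6
  v14 = add(42, -6) = 36
  v15 = max2(-6, 36) = 36
  v17 = add(42, 36) = 78

After the edit, cleaning proceeds:
  v2: a read changed (in2 [5]->[9, -6, -3]) — executes, giving 0.
  v5: a read changed (v2 5->0) — executes, giving -6 — identical to its old value.
  v7: dirty, but its reads are unchanged (v5 unchanged, in4 unchanged); cached 36 stands.
  v10: dirty, but its reads are unchanged (v7 unchanged, v5 unchanged); cached 42 stands.
  v13: a read changed (v2 5->0) — executes, giving -6 — identical to its old value.
  v14: dirty, but its reads are unchanged (v10 unchanged, v13 unchanged); cached 36 stands.
  v15: dirty, but its reads are unchanged (v13 unchanged, v14 unchanged); cached 36 stands.
  v17: dirty, but its reads are unchanged (v10 unchanged, v15 unchanged); cached 78 stands.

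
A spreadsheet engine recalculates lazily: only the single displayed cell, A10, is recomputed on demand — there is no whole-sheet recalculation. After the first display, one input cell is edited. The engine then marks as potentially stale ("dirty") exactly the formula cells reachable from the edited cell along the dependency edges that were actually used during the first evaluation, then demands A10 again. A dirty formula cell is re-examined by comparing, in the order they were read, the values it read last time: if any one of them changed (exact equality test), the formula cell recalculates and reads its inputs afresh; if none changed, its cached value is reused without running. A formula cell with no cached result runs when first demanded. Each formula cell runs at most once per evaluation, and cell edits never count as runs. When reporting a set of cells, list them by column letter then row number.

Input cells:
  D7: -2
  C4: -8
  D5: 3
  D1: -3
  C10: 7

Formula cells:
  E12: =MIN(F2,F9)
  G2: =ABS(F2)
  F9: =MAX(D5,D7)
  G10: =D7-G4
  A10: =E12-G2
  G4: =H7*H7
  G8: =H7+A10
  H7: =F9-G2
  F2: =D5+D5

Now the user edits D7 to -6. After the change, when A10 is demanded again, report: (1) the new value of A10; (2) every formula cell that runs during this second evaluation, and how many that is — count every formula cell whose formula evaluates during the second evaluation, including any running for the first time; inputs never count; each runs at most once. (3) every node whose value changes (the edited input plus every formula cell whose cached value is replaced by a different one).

New value of A10: -3.
Formula cells that run: F9 — 1 in total.
Values that change: D7.
Key observation: the change is absorbed at F9 — it re-runs but produces the same value, and the output's value is unchanged.

First evaluation (everything demanded from the output):
  F2 = 3 + 3 = 6
  F9 = MAX(3, -2) = 3
  E12 = MIN(6, 3) = 3
  G2 = ABS(6) = 6
  A10 = 3 - 6 = -3

Propagation after the edit:
  F9: runs — D7 -2->-6; result 3 (same value as before).
  E12: checked — values it read are unchanged (F2 unchanged, F9 unchanged); reused cached 3 without running.
  A10: checked — values it read are unchanged (E12 unchanged, G2 unchanged); reused cached -3 without running.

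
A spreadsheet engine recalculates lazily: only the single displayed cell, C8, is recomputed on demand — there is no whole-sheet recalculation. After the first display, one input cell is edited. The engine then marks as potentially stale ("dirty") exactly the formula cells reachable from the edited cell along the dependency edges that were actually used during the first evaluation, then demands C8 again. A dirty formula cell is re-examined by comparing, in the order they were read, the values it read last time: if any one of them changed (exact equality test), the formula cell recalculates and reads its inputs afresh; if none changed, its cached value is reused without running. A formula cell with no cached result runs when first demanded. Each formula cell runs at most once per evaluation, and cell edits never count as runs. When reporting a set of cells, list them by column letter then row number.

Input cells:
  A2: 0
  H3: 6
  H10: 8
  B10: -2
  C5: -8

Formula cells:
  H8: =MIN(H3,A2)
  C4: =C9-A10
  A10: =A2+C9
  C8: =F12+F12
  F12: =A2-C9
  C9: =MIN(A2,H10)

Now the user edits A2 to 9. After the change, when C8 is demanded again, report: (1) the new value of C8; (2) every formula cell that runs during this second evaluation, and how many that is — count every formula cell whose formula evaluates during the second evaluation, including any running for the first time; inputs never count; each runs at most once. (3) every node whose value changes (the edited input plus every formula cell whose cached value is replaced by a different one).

First evaluation (everything demanded from the output):
  C9 = MIN(0, 8) = 0
  F12 = 0 - 0 = 0
  C8 = 0 + 0 = 0

Propagation after the edit:
  C9: runs — A2 0->9; result 8.
  F12: runs — A2 0->9; C9 0->8; result 1.
  C8: runs — F12 0->1; F12 0->1; result 2.

New value of C8: 2.
Formula cells that run: C8, C9, F12 — 3 in total.
Values that change: A2, C8, C9, F12.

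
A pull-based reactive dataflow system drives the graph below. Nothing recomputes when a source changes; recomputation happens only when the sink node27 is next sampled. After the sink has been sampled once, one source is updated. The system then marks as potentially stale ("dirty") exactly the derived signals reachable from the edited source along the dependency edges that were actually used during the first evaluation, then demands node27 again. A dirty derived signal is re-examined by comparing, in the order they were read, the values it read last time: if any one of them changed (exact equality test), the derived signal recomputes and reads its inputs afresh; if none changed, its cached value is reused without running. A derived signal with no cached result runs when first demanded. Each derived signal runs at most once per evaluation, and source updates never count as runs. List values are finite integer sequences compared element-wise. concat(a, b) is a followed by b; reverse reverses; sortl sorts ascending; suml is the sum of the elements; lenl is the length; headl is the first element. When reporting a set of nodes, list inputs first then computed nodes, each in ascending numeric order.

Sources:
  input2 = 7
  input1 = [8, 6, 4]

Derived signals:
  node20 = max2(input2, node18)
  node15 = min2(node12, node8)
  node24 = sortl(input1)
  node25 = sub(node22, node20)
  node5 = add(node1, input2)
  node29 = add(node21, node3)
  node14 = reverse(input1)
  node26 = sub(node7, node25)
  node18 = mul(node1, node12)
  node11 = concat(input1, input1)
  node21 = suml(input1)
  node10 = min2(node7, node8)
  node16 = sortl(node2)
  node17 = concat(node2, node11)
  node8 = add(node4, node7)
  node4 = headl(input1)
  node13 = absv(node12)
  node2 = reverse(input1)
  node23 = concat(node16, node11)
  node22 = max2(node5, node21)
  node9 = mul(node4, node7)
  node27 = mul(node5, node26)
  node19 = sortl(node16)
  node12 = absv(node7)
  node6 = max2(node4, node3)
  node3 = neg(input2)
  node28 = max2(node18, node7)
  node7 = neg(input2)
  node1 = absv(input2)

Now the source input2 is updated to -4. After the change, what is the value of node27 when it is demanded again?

New value of node27: 0.

First evaluation (everything demanded from the output):
  node1 = absv(7) = 7
  node5 = add(7, 7) = 14
  node7 = neg(7) = -7
  node12 = absv(-7) = 7
  node18 = mul(7, 7) = 49
  node20 = max2(7, 49) = 49
  node21 = suml([8, 6, 4]) = 18
  node22 = max2(14, 18) = 18
  node25 = sub(18, 49) = -31
  node26 = sub(-7, -31) = 24
  node27 = mul(14, 24) = 336

Propagation after the edit:
  node1: runs — input2 7->-4; result 4.
  node5: runs — node1 7->4; input2 7->-4; result 0.
  node7: runs — input2 7->-4; result 4.
  node12: runs — node7 -7->4; result 4.
  node18: runs — node1 7->4; node12 7->4; result 16.
  node20: runs — input2 7->-4; node18 49->16; result 16.
  node22: runs — node5 14->0; result 18 (same value as before).
  node25: runs — node20 49->16; result 2.
  node26: runs — node7 -7->4; node25 -31->2; result 2.
  node27: runs — node5 14->0; node26 24->2; result 0.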